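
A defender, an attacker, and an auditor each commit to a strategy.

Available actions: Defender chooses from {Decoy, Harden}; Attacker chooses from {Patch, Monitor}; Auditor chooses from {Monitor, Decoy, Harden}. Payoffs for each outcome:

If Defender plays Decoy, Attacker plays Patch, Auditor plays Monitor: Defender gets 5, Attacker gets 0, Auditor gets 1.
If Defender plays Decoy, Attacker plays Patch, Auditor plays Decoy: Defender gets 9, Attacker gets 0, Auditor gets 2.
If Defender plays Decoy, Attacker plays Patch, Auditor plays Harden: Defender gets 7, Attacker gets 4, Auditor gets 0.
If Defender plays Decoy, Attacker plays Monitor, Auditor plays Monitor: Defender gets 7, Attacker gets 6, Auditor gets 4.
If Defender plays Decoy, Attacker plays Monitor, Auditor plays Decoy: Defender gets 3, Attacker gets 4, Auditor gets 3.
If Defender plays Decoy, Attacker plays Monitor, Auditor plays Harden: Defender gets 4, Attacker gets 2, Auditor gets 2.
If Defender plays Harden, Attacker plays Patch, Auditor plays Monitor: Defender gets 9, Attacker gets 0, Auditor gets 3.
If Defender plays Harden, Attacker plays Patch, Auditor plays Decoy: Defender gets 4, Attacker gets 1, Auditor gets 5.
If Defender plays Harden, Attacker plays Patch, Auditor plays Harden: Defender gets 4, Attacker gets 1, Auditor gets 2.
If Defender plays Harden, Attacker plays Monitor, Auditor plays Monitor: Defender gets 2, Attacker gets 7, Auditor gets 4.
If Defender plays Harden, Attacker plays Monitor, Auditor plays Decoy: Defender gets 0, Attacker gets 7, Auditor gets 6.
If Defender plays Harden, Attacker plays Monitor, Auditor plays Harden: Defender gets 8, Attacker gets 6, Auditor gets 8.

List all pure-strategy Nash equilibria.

Check each profile: it is a Nash equilibrium iff no player can strictly gain by switching unilaterally.
(Decoy, Patch, Monitor): Defender can switch to Harden (5 → 9). Not NE.
(Decoy, Patch, Decoy): Attacker can switch to Monitor (0 → 4). Not NE.
(Decoy, Patch, Harden): Auditor can switch to Monitor (0 → 1). Not NE.
(Decoy, Monitor, Monitor): Defender gets 7, best alternative 2; Attacker gets 6, best alternative 0; Auditor gets 4, best alternative 3. No profitable deviation — NE.
(Decoy, Monitor, Decoy): Auditor can switch to Monitor (3 → 4). Not NE.
(Decoy, Monitor, Harden): Defender can switch to Harden (4 → 8). Not NE.
(Harden, Patch, Monitor): Attacker can switch to Monitor (0 → 7). Not NE.
(Harden, Patch, Decoy): Defender can switch to Decoy (4 → 9). Not NE.
(Harden, Patch, Harden): Defender can switch to Decoy (4 → 7). Not NE.
(Harden, Monitor, Monitor): Defender can switch to Decoy (2 → 7). Not NE.
(Harden, Monitor, Decoy): Defender can switch to Decoy (0 → 3). Not NE.
(Harden, Monitor, Harden): Defender gets 8, best alternative 4; Attacker gets 6, best alternative 1; Auditor gets 8, best alternative 6. No profitable deviation — NE.

The pure Nash equilibria are (Decoy, Monitor, Monitor) and (Harden, Monitor, Harden).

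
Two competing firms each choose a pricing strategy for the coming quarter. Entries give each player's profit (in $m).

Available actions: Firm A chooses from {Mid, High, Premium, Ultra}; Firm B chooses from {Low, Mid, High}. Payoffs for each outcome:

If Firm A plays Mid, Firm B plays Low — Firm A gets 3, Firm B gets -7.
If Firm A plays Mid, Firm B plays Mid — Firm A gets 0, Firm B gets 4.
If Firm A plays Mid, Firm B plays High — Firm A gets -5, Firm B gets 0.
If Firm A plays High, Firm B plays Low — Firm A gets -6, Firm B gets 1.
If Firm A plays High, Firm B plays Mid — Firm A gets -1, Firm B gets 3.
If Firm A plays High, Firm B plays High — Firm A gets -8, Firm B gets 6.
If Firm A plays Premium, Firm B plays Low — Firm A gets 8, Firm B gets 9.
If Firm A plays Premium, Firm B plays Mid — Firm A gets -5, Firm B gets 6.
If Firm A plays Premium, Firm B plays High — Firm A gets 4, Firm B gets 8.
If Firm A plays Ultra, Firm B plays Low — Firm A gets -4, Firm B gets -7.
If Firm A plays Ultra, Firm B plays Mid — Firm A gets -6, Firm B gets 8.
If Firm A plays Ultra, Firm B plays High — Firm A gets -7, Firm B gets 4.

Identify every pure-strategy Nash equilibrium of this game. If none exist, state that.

Pure-strategy Nash equilibria: (Mid, Mid), (Premium, Low)

Firm A against Low: payoffs 3, -6, 8, -4 → best response Premium.
Firm A against Mid: payoffs 0, -1, -5, -6 → best response Mid.
Firm A against High: payoffs -5, -8, 4, -7 → best response Premium.
Firm B against Mid: payoffs -7, 4, 0 → best response Mid.
Firm B against High: payoffs 1, 3, 6 → best response High.
Firm B against Premium: payoffs 9, 6, 8 → best response Low.
Firm B against Ultra: payoffs -7, 8, 4 → best response Mid.
Mutual best responses: (Mid, Mid); (Premium, Low).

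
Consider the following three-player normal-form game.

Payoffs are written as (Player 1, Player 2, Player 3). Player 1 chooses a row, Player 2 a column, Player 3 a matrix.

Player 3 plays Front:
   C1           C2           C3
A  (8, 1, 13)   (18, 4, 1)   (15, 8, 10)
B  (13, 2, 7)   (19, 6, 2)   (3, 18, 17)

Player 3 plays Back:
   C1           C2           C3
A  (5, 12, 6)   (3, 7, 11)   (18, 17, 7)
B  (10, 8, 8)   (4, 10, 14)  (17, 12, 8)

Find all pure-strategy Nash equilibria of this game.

Pure NE: (A, C3, Front)

Check each profile: it is a Nash equilibrium iff no player can strictly gain by switching unilaterally.
(A, C1, Front): Player 1 can switch to B (8 → 13). Not NE.
(A, C1, Back): Player 1 can switch to B (5 → 10). Not NE.
(A, C2, Front): Player 1 can switch to B (18 → 19). Not NE.
(A, C2, Back): Player 1 can switch to B (3 → 4). Not NE.
(A, C3, Front): Player 1 gets 15, best alternative 3; Player 2 gets 8, best alternative 4; Player 3 gets 10, best alternative 7. No profitable deviation — NE.
(A, C3, Back): Player 3 can switch to Front (7 → 10). Not NE.
(B, C1, Front): Player 2 can switch to C2 (2 → 6). Not NE.
(B, C1, Back): Player 2 can switch to C2 (8 → 10). Not NE.
(B, C2, Front): Player 2 can switch to C3 (6 → 18). Not NE.
(B, C2, Back): Player 2 can switch to C3 (10 → 12). Not NE.
(B, C3, Front): Player 1 can switch to A (3 → 15). Not NE.
(The remaining 1 profile has a profitable deviation by the same check.)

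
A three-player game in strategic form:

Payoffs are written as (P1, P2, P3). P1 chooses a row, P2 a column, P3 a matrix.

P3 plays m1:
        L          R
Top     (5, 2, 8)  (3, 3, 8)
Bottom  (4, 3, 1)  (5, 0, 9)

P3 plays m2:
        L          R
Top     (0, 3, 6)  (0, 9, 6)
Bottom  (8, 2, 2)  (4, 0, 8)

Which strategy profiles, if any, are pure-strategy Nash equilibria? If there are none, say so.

Pure NE: (Bottom, L, m2)

P1 against (L, m1): payoffs 5, 4 → best response Top.
P1 against (L, m2): payoffs 0, 8 → best response Bottom.
P1 against (R, m1): payoffs 3, 5 → best response Bottom.
P1 against (R, m2): payoffs 0, 4 → best response Bottom.
P2 against (Top, m1): payoffs 2, 3 → best response R.
P2 against (Top, m2): payoffs 3, 9 → best response R.
P2 against (Bottom, m1): payoffs 3, 0 → best response L.
P2 against (Bottom, m2): payoffs 2, 0 → best response L.
P3 against (Top, L): payoffs 8, 6 → best response m1.
P3 against (Top, R): payoffs 8, 6 → best response m1.
P3 against (Bottom, L): payoffs 1, 2 → best response m2.
P3 against (Bottom, R): payoffs 9, 8 → best response m1.
Mutual best responses: (Bottom, L, m2).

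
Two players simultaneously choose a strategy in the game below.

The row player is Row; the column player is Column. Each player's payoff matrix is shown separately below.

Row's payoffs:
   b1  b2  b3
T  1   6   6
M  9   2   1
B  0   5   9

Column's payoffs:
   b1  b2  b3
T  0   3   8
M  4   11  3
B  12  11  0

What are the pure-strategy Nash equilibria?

Check each profile: it is a Nash equilibrium iff no player can strictly gain by switching unilaterally.
(T, b1): Row can switch to M (1 → 9). Not NE.
(T, b2): Column can switch to b3 (3 → 8). Not NE.
(T, b3): Row can switch to B (6 → 9). Not NE.
(M, b1): Column can switch to b2 (4 → 11). Not NE.
(M, b2): Row can switch to T (2 → 6). Not NE.
(M, b3): Row can switch to T (1 → 6). Not NE.
(B, b1): Row can switch to T (0 → 1). Not NE.
(B, b2): Row can switch to T (5 → 6). Not NE.
(The remaining 1 profile has a profitable deviation by the same check.)

There is no pure-strategy Nash equilibrium.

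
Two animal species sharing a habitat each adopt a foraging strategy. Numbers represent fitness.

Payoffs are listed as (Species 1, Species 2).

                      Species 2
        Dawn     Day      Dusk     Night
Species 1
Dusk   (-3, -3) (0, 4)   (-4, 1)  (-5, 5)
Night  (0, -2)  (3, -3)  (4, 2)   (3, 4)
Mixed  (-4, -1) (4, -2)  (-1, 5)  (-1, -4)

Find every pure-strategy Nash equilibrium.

The unique pure-strategy Nash equilibrium is (Night, Night).

Mark each player's best response to every combination of opponents' strategies; a profile where every player is best-responding is a pure Nash equilibrium.
Species 1 against Dawn: payoffs -3, 0, -4 → best response Night.
Species 1 against Day: payoffs 0, 3, 4 → best response Mixed.
Species 1 against Dusk: payoffs -4, 4, -1 → best response Night.
Species 1 against Night: payoffs -5, 3, -1 → best response Night.
Species 2 against Dusk: payoffs -3, 4, 1, 5 → best response Night.
Species 2 against Night: payoffs -2, -3, 2, 4 → best response Night.
Species 2 against Mixed: payoffs -1, -2, 5, -4 → best response Dusk.
Mutual best responses: (Night, Night).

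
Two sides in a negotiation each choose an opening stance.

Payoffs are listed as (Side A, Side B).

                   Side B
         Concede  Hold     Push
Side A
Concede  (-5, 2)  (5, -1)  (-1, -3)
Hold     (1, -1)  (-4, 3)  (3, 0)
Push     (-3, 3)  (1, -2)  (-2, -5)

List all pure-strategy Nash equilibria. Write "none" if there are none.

No pure-strategy Nash equilibrium.

For each strategy profile, look for a profitable unilateral deviation.
(Concede, Concede): Side A can switch to Hold (-5 → 1). Not NE.
(Concede, Hold): Side B can switch to Concede (-1 → 2). Not NE.
(Concede, Push): Side A can switch to Hold (-1 → 3). Not NE.
(Hold, Concede): Side B can switch to Hold (-1 → 3). Not NE.
(Hold, Hold): Side A can switch to Concede (-4 → 5). Not NE.
(Hold, Push): Side B can switch to Hold (0 → 3). Not NE.
(Push, Concede): Side A can switch to Hold (-3 → 1). Not NE.
(Push, Hold): Side A can switch to Concede (1 → 5). Not NE.
(Push, Push): Side A can switch to Concede (-2 → -1). Not NE.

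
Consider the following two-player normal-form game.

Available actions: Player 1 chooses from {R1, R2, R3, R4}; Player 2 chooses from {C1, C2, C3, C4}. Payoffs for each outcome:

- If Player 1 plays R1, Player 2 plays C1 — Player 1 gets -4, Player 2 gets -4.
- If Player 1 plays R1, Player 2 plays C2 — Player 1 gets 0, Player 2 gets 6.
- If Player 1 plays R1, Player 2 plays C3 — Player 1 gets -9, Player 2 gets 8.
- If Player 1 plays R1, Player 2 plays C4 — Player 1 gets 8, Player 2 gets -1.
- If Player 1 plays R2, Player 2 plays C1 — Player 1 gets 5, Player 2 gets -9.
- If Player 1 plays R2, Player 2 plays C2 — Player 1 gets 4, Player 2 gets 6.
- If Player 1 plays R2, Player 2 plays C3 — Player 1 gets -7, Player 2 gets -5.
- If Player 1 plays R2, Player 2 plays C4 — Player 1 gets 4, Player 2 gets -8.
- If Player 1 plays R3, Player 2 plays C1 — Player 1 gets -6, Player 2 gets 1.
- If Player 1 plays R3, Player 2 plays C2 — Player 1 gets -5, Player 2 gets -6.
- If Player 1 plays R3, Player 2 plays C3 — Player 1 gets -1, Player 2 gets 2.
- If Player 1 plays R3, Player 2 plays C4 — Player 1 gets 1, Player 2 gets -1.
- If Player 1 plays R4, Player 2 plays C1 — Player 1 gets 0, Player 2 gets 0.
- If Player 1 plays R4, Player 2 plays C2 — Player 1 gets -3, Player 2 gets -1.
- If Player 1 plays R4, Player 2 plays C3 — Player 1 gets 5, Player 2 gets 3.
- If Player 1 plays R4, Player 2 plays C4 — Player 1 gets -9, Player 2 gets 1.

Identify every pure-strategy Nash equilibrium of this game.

The pure Nash equilibria are (R2, C2); (R4, C3).

For each player, find the best response to each opponent profile; mutual best responses are the pure NE.
Player 1 against C1: payoffs -4, 5, -6, 0 → best response R2.
Player 1 against C2: payoffs 0, 4, -5, -3 → best response R2.
Player 1 against C3: payoffs -9, -7, -1, 5 → best response R4.
Player 1 against C4: payoffs 8, 4, 1, -9 → best response R1.
Player 2 against R1: payoffs -4, 6, 8, -1 → best response C3.
Player 2 against R2: payoffs -9, 6, -5, -8 → best response C2.
Player 2 against R3: payoffs 1, -6, 2, -1 → best response C3.
Player 2 against R4: payoffs 0, -1, 3, 1 → best response C3.
Mutual best responses: (R2, C2); (R4, C3).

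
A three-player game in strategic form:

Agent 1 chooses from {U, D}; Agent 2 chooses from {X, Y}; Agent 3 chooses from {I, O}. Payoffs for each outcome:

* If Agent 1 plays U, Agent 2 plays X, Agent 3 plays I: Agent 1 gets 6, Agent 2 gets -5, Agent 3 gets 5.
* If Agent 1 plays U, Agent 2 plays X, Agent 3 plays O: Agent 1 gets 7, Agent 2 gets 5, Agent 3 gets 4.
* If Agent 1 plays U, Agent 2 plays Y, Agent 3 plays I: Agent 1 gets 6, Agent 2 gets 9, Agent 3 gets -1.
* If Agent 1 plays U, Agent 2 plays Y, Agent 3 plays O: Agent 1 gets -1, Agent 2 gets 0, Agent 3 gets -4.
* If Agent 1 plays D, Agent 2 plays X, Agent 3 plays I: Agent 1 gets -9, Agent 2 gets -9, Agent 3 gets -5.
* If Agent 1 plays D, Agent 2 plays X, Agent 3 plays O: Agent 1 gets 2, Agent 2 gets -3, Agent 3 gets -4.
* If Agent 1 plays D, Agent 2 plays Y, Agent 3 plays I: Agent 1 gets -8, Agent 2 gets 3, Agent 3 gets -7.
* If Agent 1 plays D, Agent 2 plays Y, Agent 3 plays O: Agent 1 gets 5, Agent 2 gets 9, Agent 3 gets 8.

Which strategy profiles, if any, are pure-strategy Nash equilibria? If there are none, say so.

Agent 1 against (X, I): payoffs 6, -9 → best response U.
Agent 1 against (X, O): payoffs 7, 2 → best response U.
Agent 1 against (Y, I): payoffs 6, -8 → best response U.
Agent 1 against (Y, O): payoffs -1, 5 → best response D.
Agent 2 against (U, I): payoffs -5, 9 → best response Y.
Agent 2 against (U, O): payoffs 5, 0 → best response X.
Agent 2 against (D, I): payoffs -9, 3 → best response Y.
Agent 2 against (D, O): payoffs -3, 9 → best response Y.
Agent 3 against (U, X): payoffs 5, 4 → best response I.
Agent 3 against (U, Y): payoffs -1, -4 → best response I.
Agent 3 against (D, X): payoffs -5, -4 → best response O.
Agent 3 against (D, Y): payoffs -7, 8 → best response O.
Mutual best responses: (U, Y, I); (D, Y, O).

Pure-strategy Nash equilibria: (U, Y, I); (D, Y, O)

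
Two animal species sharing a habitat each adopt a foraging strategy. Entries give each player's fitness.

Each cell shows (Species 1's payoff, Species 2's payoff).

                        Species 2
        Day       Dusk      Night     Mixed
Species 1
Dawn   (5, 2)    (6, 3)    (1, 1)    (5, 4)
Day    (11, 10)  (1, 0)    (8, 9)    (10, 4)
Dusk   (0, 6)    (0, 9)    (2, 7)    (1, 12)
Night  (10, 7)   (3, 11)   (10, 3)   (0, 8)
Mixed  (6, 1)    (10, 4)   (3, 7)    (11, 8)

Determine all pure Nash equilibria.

The pure Nash equilibria are (Day, Day), (Mixed, Mixed).

Mark each player's best response to every combination of opponents' strategies; a profile where every player is best-responding is a pure Nash equilibrium.
Species 1 against Day: payoffs 5, 11, 0, 10, 6 → best response Day.
Species 1 against Dusk: payoffs 6, 1, 0, 3, 10 → best response Mixed.
Species 1 against Night: payoffs 1, 8, 2, 10, 3 → best response Night.
Species 1 against Mixed: payoffs 5, 10, 1, 0, 11 → best response Mixed.
Species 2 against Dawn: payoffs 2, 3, 1, 4 → best response Mixed.
Species 2 against Day: payoffs 10, 0, 9, 4 → best response Day.
Species 2 against Dusk: payoffs 6, 9, 7, 12 → best response Mixed.
Species 2 against Night: payoffs 7, 11, 3, 8 → best response Dusk.
Species 2 against Mixed: payoffs 1, 4, 7, 8 → best response Mixed.
Mutual best responses: (Day, Day); (Mixed, Mixed).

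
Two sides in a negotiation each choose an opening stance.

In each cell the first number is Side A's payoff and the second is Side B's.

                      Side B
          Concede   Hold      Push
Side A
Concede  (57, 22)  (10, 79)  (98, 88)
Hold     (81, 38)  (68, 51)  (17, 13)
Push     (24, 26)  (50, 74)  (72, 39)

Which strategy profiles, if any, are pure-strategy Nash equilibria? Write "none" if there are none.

For each player, find the best response to each opponent profile; mutual best responses are the pure NE.
Side A against Concede: payoffs 57, 81, 24 → best response Hold.
Side A against Hold: payoffs 10, 68, 50 → best response Hold.
Side A against Push: payoffs 98, 17, 72 → best response Concede.
Side B against Concede: payoffs 22, 79, 88 → best response Push.
Side B against Hold: payoffs 38, 51, 13 → best response Hold.
Side B against Push: payoffs 26, 74, 39 → best response Hold.
Mutual best responses: (Concede, Push); (Hold, Hold).

Pure-strategy Nash equilibria: (Concede, Push); (Hold, Hold)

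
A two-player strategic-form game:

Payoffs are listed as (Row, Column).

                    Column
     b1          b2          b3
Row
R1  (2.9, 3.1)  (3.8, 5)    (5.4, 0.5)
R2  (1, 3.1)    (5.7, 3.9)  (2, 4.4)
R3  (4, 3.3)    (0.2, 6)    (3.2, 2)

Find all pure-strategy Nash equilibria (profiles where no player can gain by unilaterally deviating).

Row against b1: payoffs 2.9, 1, 4 → best response R3.
Row against b2: payoffs 3.8, 5.7, 0.2 → best response R2.
Row against b3: payoffs 5.4, 2, 3.2 → best response R1.
Column against R1: payoffs 3.1, 5, 0.5 → best response b2.
Column against R2: payoffs 3.1, 3.9, 4.4 → best response b3.
Column against R3: payoffs 3.3, 6, 2 → best response b2.
No profile is a mutual best response for all players.

This game has no pure Nash equilibrium.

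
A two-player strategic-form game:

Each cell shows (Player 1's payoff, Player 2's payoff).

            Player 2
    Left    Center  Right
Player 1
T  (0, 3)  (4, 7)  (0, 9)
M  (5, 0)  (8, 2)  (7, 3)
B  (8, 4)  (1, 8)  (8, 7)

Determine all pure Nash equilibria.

Player 1 against Left: payoffs 0, 5, 8 → best response B.
Player 1 against Center: payoffs 4, 8, 1 → best response M.
Player 1 against Right: payoffs 0, 7, 8 → best response B.
Player 2 against T: payoffs 3, 7, 9 → best response Right.
Player 2 against M: payoffs 0, 2, 3 → best response Right.
Player 2 against B: payoffs 4, 8, 7 → best response Center.
No profile is a mutual best response for all players.

No pure-strategy Nash equilibrium.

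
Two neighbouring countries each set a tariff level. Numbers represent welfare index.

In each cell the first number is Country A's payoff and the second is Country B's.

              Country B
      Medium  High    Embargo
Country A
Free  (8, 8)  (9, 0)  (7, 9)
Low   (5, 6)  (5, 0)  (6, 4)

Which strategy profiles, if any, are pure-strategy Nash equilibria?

The unique pure-strategy Nash equilibrium is (Free, Embargo).

For each player, find the best response to each opponent profile; mutual best responses are the pure NE.
Country A against Medium: payoffs 8, 5 → best response Free.
Country A against High: payoffs 9, 5 → best response Free.
Country A against Embargo: payoffs 7, 6 → best response Free.
Country B against Free: payoffs 8, 0, 9 → best response Embargo.
Country B against Low: payoffs 6, 0, 4 → best response Medium.
Mutual best responses: (Free, Embargo).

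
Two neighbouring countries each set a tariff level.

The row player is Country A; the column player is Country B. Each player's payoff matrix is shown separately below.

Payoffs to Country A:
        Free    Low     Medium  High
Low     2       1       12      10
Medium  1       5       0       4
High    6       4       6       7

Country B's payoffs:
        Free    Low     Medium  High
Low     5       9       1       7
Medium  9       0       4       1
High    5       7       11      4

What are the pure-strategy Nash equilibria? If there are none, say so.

Mark each player's best response to every combination of opponents' strategies; a profile where every player is best-responding is a pure Nash equilibrium.
Country A against Free: payoffs 2, 1, 6 → best response High.
Country A against Low: payoffs 1, 5, 4 → best response Medium.
Country A against Medium: payoffs 12, 0, 6 → best response Low.
Country A against High: payoffs 10, 4, 7 → best response Low.
Country B against Low: payoffs 5, 9, 1, 7 → best response Low.
Country B against Medium: payoffs 9, 0, 4, 1 → best response Free.
Country B against High: payoffs 5, 7, 11, 4 → best response Medium.
No profile is a mutual best response for all players.

There is no pure-strategy Nash equilibrium.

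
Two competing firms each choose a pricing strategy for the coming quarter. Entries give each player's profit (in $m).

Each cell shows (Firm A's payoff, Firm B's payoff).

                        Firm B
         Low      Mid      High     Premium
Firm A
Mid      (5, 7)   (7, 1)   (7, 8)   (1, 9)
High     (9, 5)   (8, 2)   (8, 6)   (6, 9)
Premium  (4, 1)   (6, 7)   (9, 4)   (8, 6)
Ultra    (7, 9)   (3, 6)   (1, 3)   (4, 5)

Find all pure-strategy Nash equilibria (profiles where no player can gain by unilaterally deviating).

For each player, find the best response to each opponent profile; mutual best responses are the pure NE.
Firm A against Low: payoffs 5, 9, 4, 7 → best response High.
Firm A against Mid: payoffs 7, 8, 6, 3 → best response High.
Firm A against High: payoffs 7, 8, 9, 1 → best response Premium.
Firm A against Premium: payoffs 1, 6, 8, 4 → best response Premium.
Firm B against Mid: payoffs 7, 1, 8, 9 → best response Premium.
Firm B against High: payoffs 5, 2, 6, 9 → best response Premium.
Firm B against Premium: payoffs 1, 7, 4, 6 → best response Mid.
Firm B against Ultra: payoffs 9, 6, 3, 5 → best response Low.
No profile is a mutual best response for all players.

This game has no pure Nash equilibrium.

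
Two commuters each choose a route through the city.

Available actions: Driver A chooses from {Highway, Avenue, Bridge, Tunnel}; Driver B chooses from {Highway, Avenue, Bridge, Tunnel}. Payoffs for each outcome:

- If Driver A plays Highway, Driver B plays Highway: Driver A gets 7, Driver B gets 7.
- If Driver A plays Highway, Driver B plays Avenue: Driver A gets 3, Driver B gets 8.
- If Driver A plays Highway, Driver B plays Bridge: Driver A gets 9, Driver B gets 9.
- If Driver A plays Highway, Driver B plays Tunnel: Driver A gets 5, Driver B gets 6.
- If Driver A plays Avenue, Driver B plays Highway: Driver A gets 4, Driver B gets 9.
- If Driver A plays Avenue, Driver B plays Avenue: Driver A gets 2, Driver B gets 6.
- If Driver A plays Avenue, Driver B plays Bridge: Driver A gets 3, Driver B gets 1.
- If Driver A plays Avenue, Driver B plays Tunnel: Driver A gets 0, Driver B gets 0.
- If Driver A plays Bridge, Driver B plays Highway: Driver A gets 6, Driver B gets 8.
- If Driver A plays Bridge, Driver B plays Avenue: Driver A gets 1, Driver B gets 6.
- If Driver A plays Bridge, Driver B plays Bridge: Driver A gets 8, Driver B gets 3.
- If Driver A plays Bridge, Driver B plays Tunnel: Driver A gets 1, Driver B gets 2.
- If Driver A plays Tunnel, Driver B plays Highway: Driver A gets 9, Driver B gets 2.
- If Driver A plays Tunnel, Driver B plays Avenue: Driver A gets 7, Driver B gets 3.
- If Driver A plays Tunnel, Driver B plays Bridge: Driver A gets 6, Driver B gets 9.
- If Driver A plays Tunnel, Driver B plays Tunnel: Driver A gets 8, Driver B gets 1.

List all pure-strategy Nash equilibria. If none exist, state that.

Pure NE: (Highway, Bridge)

(Highway, Highway): Driver A can switch to Tunnel (7 → 9). Not NE.
(Highway, Avenue): Driver A can switch to Tunnel (3 → 7). Not NE.
(Highway, Bridge): Driver A gets 9, best alternative 8; Driver B gets 9, best alternative 8. No profitable deviation — NE.
(Highway, Tunnel): Driver A can switch to Tunnel (5 → 8). Not NE.
(Avenue, Highway): Driver A can switch to Highway (4 → 7). Not NE.
(Avenue, Avenue): Driver A can switch to Highway (2 → 3). Not NE.
(Avenue, Bridge): Driver A can switch to Highway (3 → 9). Not NE.
(The remaining 9 profiles each have a profitable deviation by the same check.)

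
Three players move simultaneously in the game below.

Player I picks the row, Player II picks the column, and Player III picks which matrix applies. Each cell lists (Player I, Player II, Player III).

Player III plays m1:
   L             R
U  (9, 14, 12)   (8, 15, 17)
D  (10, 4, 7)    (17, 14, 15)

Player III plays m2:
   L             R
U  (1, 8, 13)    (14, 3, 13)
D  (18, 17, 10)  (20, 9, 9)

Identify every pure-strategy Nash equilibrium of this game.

Mark each player's best response to every combination of opponents' strategies; a profile where every player is best-responding is a pure Nash equilibrium.
Player I against (L, m1): payoffs 9, 10 → best response D.
Player I against (L, m2): payoffs 1, 18 → best response D.
Player I against (R, m1): payoffs 8, 17 → best response D.
Player I against (R, m2): payoffs 14, 20 → best response D.
Player II against (U, m1): payoffs 14, 15 → best response R.
Player II against (U, m2): payoffs 8, 3 → best response L.
Player II against (D, m1): payoffs 4, 14 → best response R.
Player II against (D, m2): payoffs 17, 9 → best response L.
Player III against (U, L): payoffs 12, 13 → best response m2.
Player III against (U, R): payoffs 17, 13 → best response m1.
Player III against (D, L): payoffs 7, 10 → best response m2.
Player III against (D, R): payoffs 15, 9 → best response m1.
Mutual best responses: (D, L, m2); (D, R, m1).

(D, L, m2); (D, R, m1)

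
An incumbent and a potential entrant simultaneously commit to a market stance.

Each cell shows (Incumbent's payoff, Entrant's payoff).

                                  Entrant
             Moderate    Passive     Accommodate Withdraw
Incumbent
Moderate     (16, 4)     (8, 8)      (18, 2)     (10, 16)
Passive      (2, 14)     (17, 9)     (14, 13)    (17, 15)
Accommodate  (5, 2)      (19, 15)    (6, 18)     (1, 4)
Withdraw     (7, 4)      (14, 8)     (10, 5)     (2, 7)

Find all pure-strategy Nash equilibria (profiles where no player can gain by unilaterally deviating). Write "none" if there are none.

(Moderate, Moderate): Entrant can switch to Passive (4 → 8). Not NE.
(Moderate, Passive): Incumbent can switch to Passive (8 → 17). Not NE.
(Moderate, Accommodate): Entrant can switch to Moderate (2 → 4). Not NE.
(Moderate, Withdraw): Incumbent can switch to Passive (10 → 17). Not NE.
(Passive, Moderate): Incumbent can switch to Moderate (2 → 16). Not NE.
(Passive, Passive): Incumbent can switch to Accommodate (17 → 19). Not NE.
(Passive, Accommodate): Incumbent can switch to Moderate (14 → 18). Not NE.
(Passive, Withdraw): Incumbent gets 17, best alternative 10; Entrant gets 15, best alternative 14. No profitable deviation — NE.
(Accommodate, Moderate): Incumbent can switch to Moderate (5 → 16). Not NE.
(Accommodate, Passive): Entrant can switch to Accommodate (15 → 18). Not NE.
(Accommodate, Accommodate): Incumbent can switch to Moderate (6 → 18). Not NE.
(Accommodate, Withdraw): Incumbent can switch to Moderate (1 → 10). Not NE.
(Withdraw, Moderate): Incumbent can switch to Moderate (7 → 16). Not NE.
(The remaining 3 profiles each have a profitable deviation by the same check.)

The unique pure-strategy Nash equilibrium is (Passive, Withdraw).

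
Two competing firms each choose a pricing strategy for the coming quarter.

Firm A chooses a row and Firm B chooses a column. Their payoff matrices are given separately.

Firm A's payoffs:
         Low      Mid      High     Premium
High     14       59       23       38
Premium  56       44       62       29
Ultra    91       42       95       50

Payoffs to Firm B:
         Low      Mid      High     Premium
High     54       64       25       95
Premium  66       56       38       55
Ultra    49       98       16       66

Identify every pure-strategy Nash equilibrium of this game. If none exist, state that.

(High, Low): Firm A can switch to Premium (14 → 56). Not NE.
(High, Mid): Firm B can switch to Premium (64 → 95). Not NE.
(High, High): Firm A can switch to Premium (23 → 62). Not NE.
(High, Premium): Firm A can switch to Ultra (38 → 50). Not NE.
(Premium, Low): Firm A can switch to Ultra (56 → 91). Not NE.
(Premium, Mid): Firm A can switch to High (44 → 59). Not NE.
(Premium, High): Firm A can switch to Ultra (62 → 95). Not NE.
(Premium, Premium): Firm A can switch to High (29 → 38). Not NE.
(Ultra, Low): Firm B can switch to Mid (49 → 98). Not NE.
(Ultra, Mid): Firm A can switch to High (42 → 59). Not NE.
(The remaining 2 profiles each have a profitable deviation by the same check.)

There is no pure-strategy Nash equilibrium.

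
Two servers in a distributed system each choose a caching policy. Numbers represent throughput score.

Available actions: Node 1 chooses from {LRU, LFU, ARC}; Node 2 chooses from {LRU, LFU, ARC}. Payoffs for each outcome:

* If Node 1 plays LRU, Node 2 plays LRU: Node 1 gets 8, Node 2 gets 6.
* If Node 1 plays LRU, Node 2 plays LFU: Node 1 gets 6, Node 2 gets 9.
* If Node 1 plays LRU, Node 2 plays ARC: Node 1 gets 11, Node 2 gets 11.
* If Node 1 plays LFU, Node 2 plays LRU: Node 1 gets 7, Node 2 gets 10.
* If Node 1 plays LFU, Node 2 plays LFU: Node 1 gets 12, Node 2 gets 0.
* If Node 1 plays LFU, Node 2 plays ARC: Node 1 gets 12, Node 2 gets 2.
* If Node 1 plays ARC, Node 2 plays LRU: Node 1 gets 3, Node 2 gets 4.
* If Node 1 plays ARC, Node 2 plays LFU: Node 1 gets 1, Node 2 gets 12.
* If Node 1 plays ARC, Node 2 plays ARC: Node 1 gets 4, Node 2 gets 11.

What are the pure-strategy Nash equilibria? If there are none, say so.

This game has no pure Nash equilibrium.

(LRU, LRU): Node 2 can switch to LFU (6 → 9). Not NE.
(LRU, LFU): Node 1 can switch to LFU (6 → 12). Not NE.
(LRU, ARC): Node 1 can switch to LFU (11 → 12). Not NE.
(LFU, LRU): Node 1 can switch to LRU (7 → 8). Not NE.
(LFU, LFU): Node 2 can switch to LRU (0 → 10). Not NE.
(LFU, ARC): Node 2 can switch to LRU (2 → 10). Not NE.
(The remaining 3 profiles each have a profitable deviation by the same check.)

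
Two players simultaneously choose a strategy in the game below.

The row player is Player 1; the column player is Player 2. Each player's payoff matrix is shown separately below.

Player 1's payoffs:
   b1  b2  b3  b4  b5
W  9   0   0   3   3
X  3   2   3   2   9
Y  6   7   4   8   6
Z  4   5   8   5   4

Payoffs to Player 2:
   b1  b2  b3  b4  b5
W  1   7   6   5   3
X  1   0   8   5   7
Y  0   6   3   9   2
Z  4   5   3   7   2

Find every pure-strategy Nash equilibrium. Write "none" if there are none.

Pure NE: (Y, b4)

Player 1 against b1: payoffs 9, 3, 6, 4 → best response W.
Player 1 against b2: payoffs 0, 2, 7, 5 → best response Y.
Player 1 against b3: payoffs 0, 3, 4, 8 → best response Z.
Player 1 against b4: payoffs 3, 2, 8, 5 → best response Y.
Player 1 against b5: payoffs 3, 9, 6, 4 → best response X.
Player 2 against W: payoffs 1, 7, 6, 5, 3 → best response b2.
Player 2 against X: payoffs 1, 0, 8, 5, 7 → best response b3.
Player 2 against Y: payoffs 0, 6, 3, 9, 2 → best response b4.
Player 2 against Z: payoffs 4, 5, 3, 7, 2 → best response b4.
Mutual best responses: (Y, b4).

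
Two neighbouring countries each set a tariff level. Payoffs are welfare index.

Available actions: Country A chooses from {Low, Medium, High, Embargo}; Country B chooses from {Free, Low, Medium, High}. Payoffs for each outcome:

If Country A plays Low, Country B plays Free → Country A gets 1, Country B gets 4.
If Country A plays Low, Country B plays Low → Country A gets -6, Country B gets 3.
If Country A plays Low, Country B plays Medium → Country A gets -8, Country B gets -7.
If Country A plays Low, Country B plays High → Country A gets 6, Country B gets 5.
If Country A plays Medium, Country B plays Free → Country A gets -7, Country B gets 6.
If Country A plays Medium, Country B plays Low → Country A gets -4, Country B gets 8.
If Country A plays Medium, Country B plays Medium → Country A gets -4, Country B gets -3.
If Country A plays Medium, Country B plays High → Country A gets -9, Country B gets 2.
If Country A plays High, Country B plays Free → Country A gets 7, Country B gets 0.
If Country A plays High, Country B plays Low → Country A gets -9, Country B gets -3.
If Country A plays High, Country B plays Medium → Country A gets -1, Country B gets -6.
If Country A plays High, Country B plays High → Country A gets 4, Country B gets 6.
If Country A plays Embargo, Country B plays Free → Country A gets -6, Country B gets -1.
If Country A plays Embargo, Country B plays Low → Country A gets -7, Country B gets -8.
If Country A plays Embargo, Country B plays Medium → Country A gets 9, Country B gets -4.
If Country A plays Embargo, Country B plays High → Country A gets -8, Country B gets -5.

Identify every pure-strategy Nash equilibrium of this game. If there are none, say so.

Pure-strategy Nash equilibria: (Low, High), (Medium, Low)

(Low, Free): Country A can switch to High (1 → 7). Not NE.
(Low, Low): Country A can switch to Medium (-6 → -4). Not NE.
(Low, Medium): Country A can switch to Medium (-8 → -4). Not NE.
(Low, High): Country A gets 6, best alternative 4; Country B gets 5, best alternative 4. No profitable deviation — NE.
(Medium, Free): Country A can switch to Low (-7 → 1). Not NE.
(Medium, Low): Country A gets -4, best alternative -6; Country B gets 8, best alternative 6. No profitable deviation — NE.
(Medium, Medium): Country A can switch to High (-4 → -1). Not NE.
(Medium, High): Country A can switch to Low (-9 → 6). Not NE.
(High, Free): Country B can switch to High (0 → 6). Not NE.
(High, Low): Country A can switch to Low (-9 → -6). Not NE.
(High, Medium): Country A can switch to Embargo (-1 → 9). Not NE.
(High, High): Country A can switch to Low (4 → 6). Not NE.
(Embargo, Free): Country A can switch to Low (-6 → 1). Not NE.
(Embargo, Low): Country A can switch to Low (-7 → -6). Not NE.
(The remaining 2 profiles each have a profitable deviation by the same check.)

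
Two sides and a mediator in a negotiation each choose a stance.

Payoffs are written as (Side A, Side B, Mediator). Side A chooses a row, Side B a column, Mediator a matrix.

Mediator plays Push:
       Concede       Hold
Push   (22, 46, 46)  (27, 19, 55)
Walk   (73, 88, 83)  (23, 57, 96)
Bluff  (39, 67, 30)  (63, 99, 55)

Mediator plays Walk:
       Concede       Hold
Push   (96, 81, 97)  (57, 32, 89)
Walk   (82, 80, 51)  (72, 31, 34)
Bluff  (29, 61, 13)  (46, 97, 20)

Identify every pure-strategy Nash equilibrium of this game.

(Push, Concede, Push): Side A can switch to Walk (22 → 73). Not NE.
(Push, Concede, Walk): Side A gets 96, best alternative 82; Side B gets 81, best alternative 32; Mediator gets 97, best alternative 46. No profitable deviation — NE.
(Push, Hold, Push): Side A can switch to Bluff (27 → 63). Not NE.
(Push, Hold, Walk): Side A can switch to Walk (57 → 72). Not NE.
(Walk, Concede, Push): Side A gets 73, best alternative 39; Side B gets 88, best alternative 57; Mediator gets 83, best alternative 51. No profitable deviation — NE.
(Walk, Concede, Walk): Side A can switch to Push (82 → 96). Not NE.
(Walk, Hold, Push): Side A can switch to Push (23 → 27). Not NE.
(Walk, Hold, Walk): Side B can switch to Concede (31 → 80). Not NE.
(Bluff, Concede, Push): Side A can switch to Walk (39 → 73). Not NE.
(Bluff, Concede, Walk): Side A can switch to Push (29 → 96). Not NE.
(Bluff, Hold, Push): Side A gets 63, best alternative 27; Side B gets 99, best alternative 67; Mediator gets 55, best alternative 20. No profitable deviation — NE.
(Bluff, Hold, Walk): Side A can switch to Push (46 → 57). Not NE.

Pure-strategy Nash equilibria: (Push, Concede, Walk), (Walk, Concede, Push), (Bluff, Hold, Push)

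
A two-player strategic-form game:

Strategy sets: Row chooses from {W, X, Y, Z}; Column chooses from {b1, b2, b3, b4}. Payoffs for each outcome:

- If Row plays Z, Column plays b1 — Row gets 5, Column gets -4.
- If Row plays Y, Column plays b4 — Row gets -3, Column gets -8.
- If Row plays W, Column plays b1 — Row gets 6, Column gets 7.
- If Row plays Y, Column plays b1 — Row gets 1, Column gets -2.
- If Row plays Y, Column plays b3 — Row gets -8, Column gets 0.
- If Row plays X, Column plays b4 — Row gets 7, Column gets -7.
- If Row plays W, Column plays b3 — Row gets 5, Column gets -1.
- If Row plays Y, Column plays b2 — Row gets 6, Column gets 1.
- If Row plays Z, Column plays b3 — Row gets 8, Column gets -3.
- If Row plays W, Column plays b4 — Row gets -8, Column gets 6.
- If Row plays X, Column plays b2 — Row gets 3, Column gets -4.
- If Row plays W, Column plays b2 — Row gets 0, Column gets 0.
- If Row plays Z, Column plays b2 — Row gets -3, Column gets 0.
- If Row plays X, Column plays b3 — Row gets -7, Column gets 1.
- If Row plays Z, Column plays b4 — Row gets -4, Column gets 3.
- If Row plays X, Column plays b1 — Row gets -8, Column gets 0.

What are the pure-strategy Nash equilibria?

Pure-strategy Nash equilibria: (W, b1) and (Y, b2)

Row against b1: payoffs 6, -8, 1, 5 → best response W.
Row against b2: payoffs 0, 3, 6, -3 → best response Y.
Row against b3: payoffs 5, -7, -8, 8 → best response Z.
Row against b4: payoffs -8, 7, -3, -4 → best response X.
Column against W: payoffs 7, 0, -1, 6 → best response b1.
Column against X: payoffs 0, -4, 1, -7 → best response b3.
Column against Y: payoffs -2, 1, 0, -8 → best response b2.
Column against Z: payoffs -4, 0, -3, 3 → best response b4.
Mutual best responses: (W, b1); (Y, b2).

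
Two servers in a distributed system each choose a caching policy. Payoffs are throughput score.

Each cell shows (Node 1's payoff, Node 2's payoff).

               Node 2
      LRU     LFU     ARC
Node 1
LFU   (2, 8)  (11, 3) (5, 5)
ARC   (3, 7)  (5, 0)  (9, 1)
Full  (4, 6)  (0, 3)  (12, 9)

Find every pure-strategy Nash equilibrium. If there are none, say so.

Pure NE: (Full, ARC)

(LFU, LRU): Node 1 can switch to ARC (2 → 3). Not NE.
(LFU, LFU): Node 2 can switch to LRU (3 → 8). Not NE.
(LFU, ARC): Node 1 can switch to ARC (5 → 9). Not NE.
(ARC, LRU): Node 1 can switch to Full (3 → 4). Not NE.
(ARC, LFU): Node 1 can switch to LFU (5 → 11). Not NE.
(ARC, ARC): Node 1 can switch to Full (9 → 12). Not NE.
(Full, LRU): Node 2 can switch to ARC (6 → 9). Not NE.
(Full, LFU): Node 1 can switch to LFU (0 → 11). Not NE.
(Full, ARC): Node 1 gets 12, best alternative 9; Node 2 gets 9, best alternative 6. No profitable deviation — NE.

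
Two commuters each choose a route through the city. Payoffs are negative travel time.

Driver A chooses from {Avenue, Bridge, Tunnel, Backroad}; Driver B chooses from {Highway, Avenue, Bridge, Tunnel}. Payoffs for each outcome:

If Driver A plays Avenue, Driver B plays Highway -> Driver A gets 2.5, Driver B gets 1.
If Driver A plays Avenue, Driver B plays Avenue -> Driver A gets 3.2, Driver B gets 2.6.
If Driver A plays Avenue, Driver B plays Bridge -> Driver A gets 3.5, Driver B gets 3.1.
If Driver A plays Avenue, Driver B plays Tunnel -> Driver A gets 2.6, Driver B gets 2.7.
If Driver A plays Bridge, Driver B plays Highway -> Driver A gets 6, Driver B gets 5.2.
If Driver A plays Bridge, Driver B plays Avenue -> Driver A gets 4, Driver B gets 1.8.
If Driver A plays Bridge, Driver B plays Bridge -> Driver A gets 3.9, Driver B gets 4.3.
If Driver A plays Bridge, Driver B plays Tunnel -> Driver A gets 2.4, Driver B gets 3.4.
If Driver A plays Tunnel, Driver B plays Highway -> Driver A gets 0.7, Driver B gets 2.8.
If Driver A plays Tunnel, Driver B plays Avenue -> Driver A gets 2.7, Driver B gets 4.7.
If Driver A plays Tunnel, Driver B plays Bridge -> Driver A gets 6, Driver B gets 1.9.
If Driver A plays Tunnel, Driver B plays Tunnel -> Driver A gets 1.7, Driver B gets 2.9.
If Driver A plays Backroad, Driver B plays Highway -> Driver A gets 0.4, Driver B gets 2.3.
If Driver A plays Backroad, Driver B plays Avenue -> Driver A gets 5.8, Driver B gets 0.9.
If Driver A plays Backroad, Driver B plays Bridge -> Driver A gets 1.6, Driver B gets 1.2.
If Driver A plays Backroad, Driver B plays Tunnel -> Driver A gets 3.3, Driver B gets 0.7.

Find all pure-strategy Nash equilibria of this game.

The unique pure-strategy Nash equilibrium is (Bridge, Highway).

(Avenue, Highway): Driver A can switch to Bridge (2.5 → 6). Not NE.
(Avenue, Avenue): Driver A can switch to Bridge (3.2 → 4). Not NE.
(Avenue, Bridge): Driver A can switch to Bridge (3.5 → 3.9). Not NE.
(Avenue, Tunnel): Driver A can switch to Backroad (2.6 → 3.3). Not NE.
(Bridge, Highway): Driver A gets 6, best alternative 2.5; Driver B gets 5.2, best alternative 4.3. No profitable deviation — NE.
(Bridge, Avenue): Driver A can switch to Backroad (4 → 5.8). Not NE.
(Bridge, Bridge): Driver A can switch to Tunnel (3.9 → 6). Not NE.
(Bridge, Tunnel): Driver A can switch to Avenue (2.4 → 2.6). Not NE.
(Tunnel, Highway): Driver A can switch to Avenue (0.7 → 2.5). Not NE.
(The remaining 7 profiles each have a profitable deviation by the same check.)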